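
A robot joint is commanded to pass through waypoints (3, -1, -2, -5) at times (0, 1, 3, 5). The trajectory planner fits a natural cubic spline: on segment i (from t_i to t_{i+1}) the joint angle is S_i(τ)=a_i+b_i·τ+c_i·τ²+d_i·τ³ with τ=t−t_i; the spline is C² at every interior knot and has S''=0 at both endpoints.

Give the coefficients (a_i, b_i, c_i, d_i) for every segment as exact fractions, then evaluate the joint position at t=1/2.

Δ: Δ0=-4, Δ1=-1/2, Δ2=-3/2
row 1: diag=6, rhs=21; c'=1/3, d'=7/2
row 2: denom=8−2·1/3=22/3; d'=(-6−2·7/2)/(22/3)=-39/22
back: M2=-39/22
back: M1=7/2−1/3·-39/22=45/11
M: M0=0, M1=45/11, M2=-39/22, M3=0
seg 0: a=3, c=M0/2=0, d=(M1−M0)/(6·1)=15/22, b=Δ0−h0·(2M0+M1)/6=-103/22
seg 1: a=-1, c=M1/2=45/22, d=(M2−M1)/(6·2)=-43/88, b=Δ1−h1·(2M1+M2)/6=-29/11
seg 2: a=-2, c=M2/2=-39/44, d=(M3−M2)/(6·2)=13/88, b=Δ2−h2·(2M2+M3)/6=-7/22
t_q=1/2 → seg 0, τ=1/2; S=3+-103/22·τ+0·τ²+15/22·τ³=131/176

  seg 0: a=3 b=-103/22 c=0 d=15/22
  seg 1: a=-1 b=-29/11 c=45/22 d=-43/88
  seg 2: a=-2 b=-7/22 c=-39/44 d=13/88
S(1/2) = 131/176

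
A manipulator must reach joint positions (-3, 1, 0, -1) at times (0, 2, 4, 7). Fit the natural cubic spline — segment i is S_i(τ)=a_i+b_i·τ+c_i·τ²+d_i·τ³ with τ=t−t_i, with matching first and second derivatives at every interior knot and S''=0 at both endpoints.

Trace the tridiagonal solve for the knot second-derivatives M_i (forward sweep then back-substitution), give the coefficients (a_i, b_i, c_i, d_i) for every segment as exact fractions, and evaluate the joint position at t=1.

  seg 0: a=-3 b=8/3 c=0 d=-1/6
  seg 1: a=1 b=2/3 c=-1 d=5/24
  seg 2: a=0 b=-5/6 c=1/4 d=-1/36
S(1) = -1/2

Δ: Δ0=2, Δ1=-1/2, Δ2=-1/3
row 1: diag=8, rhs=-15; c'=1/4, d'=-15/8
row 2: denom=10−2·1/4=19/2; d'=(1−2·-15/8)/(19/2)=1/2
back: M2=1/2
back: M1=-15/8−1/4·1/2=-2
M: M0=0, M1=-2, M2=1/2, M3=0
seg 0: a=-3, c=M0/2=0, d=(M1−M0)/(6·2)=-1/6, b=Δ0−h0·(2M0+M1)/6=8/3
seg 1: a=1, c=M1/2=-1, d=(M2−M1)/(6·2)=5/24, b=Δ1−h1·(2M1+M2)/6=2/3
seg 2: a=0, c=M2/2=1/4, d=(M3−M2)/(6·3)=-1/36, b=Δ2−h2·(2M2+M3)/6=-5/6
t_q=1 → seg 0, τ=1; S=-3+8/3·τ+0·τ²+-1/6·τ³=-1/2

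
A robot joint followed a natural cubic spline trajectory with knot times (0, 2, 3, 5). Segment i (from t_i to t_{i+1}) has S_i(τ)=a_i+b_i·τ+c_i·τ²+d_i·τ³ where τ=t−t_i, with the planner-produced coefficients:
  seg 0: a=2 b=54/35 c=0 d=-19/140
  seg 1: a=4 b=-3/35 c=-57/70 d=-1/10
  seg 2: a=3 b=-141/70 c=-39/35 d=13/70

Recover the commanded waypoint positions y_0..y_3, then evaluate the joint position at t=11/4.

y_0 = S_0(0) = a_0 = 2
y_1 = S_1(0) = a_1 = 4
y_2 = S_2(0) = a_2 = 3
y_3 = S_2(2) = -4
t_q=11/4 is in segment 1 (τ=3/4); S_1(τ)=15391/4480

y_0=2 y_1=4 y_2=3 y_3=-4
S(11/4) = 15391/4480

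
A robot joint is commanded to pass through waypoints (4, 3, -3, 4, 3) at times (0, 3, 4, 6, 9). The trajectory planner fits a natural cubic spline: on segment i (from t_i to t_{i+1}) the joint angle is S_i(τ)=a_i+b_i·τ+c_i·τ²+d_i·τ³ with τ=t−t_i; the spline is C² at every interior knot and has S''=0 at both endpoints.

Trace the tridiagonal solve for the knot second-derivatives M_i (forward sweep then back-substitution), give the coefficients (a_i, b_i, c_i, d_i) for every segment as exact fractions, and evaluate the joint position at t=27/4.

Δ: Δ0=-1/3, Δ1=-6, Δ2=7/2, Δ3=-1/3
row 1: diag=8, rhs=-34; c'=1/8, d'=-17/4
row 2: denom=6−1·1/8=47/8; d'=(57−1·-17/4)/(47/8)=490/47
row 3: denom=10−2·16/47=438/47; d'=(-23−2·490/47)/(438/47)=-687/146
back: M3=-687/146
back: M2=490/47−16/47·-687/146=878/73
back: M1=-17/4−1/8·878/73=-420/73
M: M0=0, M1=-420/73, M2=878/73, M3=-687/146, M4=0
seg 0: a=4, c=M0/2=0, d=(M1−M0)/(6·3)=-70/219, b=Δ0−h0·(2M0+M1)/6=557/219
seg 1: a=3, c=M1/2=-210/73, d=(M2−M1)/(6·1)=649/219, b=Δ1−h1·(2M1+M2)/6=-1333/219
seg 2: a=-3, c=M2/2=439/73, d=(M3−M2)/(6·2)=-2443/1752, b=Δ2−h2·(2M2+M3)/6=-646/219
seg 3: a=4, c=M3/2=-687/292, d=(M4−M3)/(6·3)=229/876, b=Δ3−h3·(2M3+M4)/6=1915/438
t_q=27/4 → seg 3, τ=3/4; S=4+1915/438·τ+-687/292·τ²+229/876·τ³=113361/18688

  seg 0: a=4 b=557/219 c=0 d=-70/219
  seg 1: a=3 b=-1333/219 c=-210/73 d=649/219
  seg 2: a=-3 b=-646/219 c=439/73 d=-2443/1752
  seg 3: a=4 b=1915/438 c=-687/292 d=229/876
S(27/4) = 113361/18688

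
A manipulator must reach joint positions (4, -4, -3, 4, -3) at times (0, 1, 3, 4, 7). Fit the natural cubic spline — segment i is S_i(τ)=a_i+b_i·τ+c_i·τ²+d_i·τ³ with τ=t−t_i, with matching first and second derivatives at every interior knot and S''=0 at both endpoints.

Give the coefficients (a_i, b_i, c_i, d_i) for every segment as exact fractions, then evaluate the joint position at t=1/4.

  seg 0: a=4 b=-13661/1500 c=0 d=1661/1500
  seg 1: a=-4 b=-4339/750 c=1661/500 d=-269/3000
  seg 2: a=-3 b=482/75 c=348/125 d=-829/375
  seg 3: a=4 b=2011/375 c=-481/125 d=481/1125
S(1/4) = 11139/6400

Δ: Δ0=-8, Δ1=1/2, Δ2=7, Δ3=-7/3
row 1: diag=6, rhs=51; c'=1/3, d'=17/2
row 2: denom=6−2·1/3=16/3; d'=(39−2·17/2)/(16/3)=33/8
row 3: denom=8−1·3/16=125/16; d'=(-56−1·33/8)/(125/16)=-962/125
back: M3=-962/125
back: M2=33/8−3/16·-962/125=696/125
back: M1=17/2−1/3·696/125=1661/250
M: M0=0, M1=1661/250, M2=696/125, M3=-962/125, M4=0
seg 0: a=4, c=M0/2=0, d=(M1−M0)/(6·1)=1661/1500, b=Δ0−h0·(2M0+M1)/6=-13661/1500
seg 1: a=-4, c=M1/2=1661/500, d=(M2−M1)/(6·2)=-269/3000, b=Δ1−h1·(2M1+M2)/6=-4339/750
seg 2: a=-3, c=M2/2=348/125, d=(M3−M2)/(6·1)=-829/375, b=Δ2−h2·(2M2+M3)/6=482/75
seg 3: a=4, c=M3/2=-481/125, d=(M4−M3)/(6·3)=481/1125, b=Δ3−h3·(2M3+M4)/6=2011/375
t_q=1/4 → seg 0, τ=1/4; S=4+-13661/1500·τ+0·τ²+1661/1500·τ³=11139/6400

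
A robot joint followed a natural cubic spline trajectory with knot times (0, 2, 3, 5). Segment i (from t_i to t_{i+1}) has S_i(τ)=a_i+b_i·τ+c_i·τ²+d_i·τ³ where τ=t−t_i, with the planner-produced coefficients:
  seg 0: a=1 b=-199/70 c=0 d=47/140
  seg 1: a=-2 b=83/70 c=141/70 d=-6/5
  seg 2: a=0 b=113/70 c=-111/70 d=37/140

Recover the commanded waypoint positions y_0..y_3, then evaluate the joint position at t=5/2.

y_0 = S_0(0) = a_0 = 1
y_1 = S_1(0) = a_1 = -2
y_2 = S_2(0) = a_2 = 0
y_3 = S_2(2) = -1
t_q=5/2 is in segment 1 (τ=1/2); S_1(τ)=-59/56

y_0=1 y_1=-2 y_2=0 y_3=-1
S(5/2) = -59/56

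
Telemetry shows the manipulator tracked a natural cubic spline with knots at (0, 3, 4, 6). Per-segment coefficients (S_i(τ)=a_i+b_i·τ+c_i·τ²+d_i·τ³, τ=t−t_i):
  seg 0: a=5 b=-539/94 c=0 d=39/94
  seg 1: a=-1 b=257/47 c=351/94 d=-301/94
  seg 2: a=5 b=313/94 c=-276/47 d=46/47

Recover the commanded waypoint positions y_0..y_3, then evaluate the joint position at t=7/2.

y_0=5 y_1=-1 y_2=5 y_3=-4
S(7/2) = 1705/752

y_0 = S_0(0) = a_0 = 5
y_1 = S_1(0) = a_1 = -1
y_2 = S_2(0) = a_2 = 5
y_3 = S_2(2) = -4
t_q=7/2 is in segment 1 (τ=1/2); S_1(τ)=1705/752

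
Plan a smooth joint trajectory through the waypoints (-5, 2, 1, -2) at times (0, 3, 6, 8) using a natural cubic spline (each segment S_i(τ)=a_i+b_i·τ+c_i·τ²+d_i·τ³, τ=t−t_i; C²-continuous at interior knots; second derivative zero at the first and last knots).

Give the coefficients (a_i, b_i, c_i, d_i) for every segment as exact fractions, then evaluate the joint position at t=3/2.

Δ: Δ0=7/3, Δ1=-1/3, Δ2=-3/2
row 1: diag=12, rhs=-16; c'=1/4, d'=-4/3
row 2: denom=10−3·1/4=37/4; d'=(-7−3·-4/3)/(37/4)=-12/37
back: M2=-12/37
back: M1=-4/3−1/4·-12/37=-139/111
M: M0=0, M1=-139/111, M2=-12/37, M3=0
seg 0: a=-5, c=M0/2=0, d=(M1−M0)/(6·3)=-139/1998, b=Δ0−h0·(2M0+M1)/6=219/74
seg 1: a=2, c=M1/2=-139/222, d=(M2−M1)/(6·3)=103/1998, b=Δ1−h1·(2M1+M2)/6=40/37
seg 2: a=1, c=M2/2=-6/37, d=(M3−M2)/(6·2)=1/37, b=Δ2−h2·(2M2+M3)/6=-95/74
t_q=3/2 → seg 0, τ=3/2; S=-5+219/74·τ+0·τ²+-139/1998·τ³=-471/592

  seg 0: a=-5 b=219/74 c=0 d=-139/1998
  seg 1: a=2 b=40/37 c=-139/222 d=103/1998
  seg 2: a=1 b=-95/74 c=-6/37 d=1/37
S(3/2) = -471/592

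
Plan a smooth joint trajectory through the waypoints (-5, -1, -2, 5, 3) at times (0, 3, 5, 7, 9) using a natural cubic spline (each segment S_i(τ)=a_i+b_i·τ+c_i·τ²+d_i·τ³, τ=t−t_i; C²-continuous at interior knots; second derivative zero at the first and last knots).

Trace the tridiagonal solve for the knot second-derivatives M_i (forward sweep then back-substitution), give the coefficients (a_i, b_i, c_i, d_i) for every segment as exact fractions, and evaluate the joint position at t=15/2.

  seg 0: a=-5 b=500/213 c=0 d=-8/71
  seg 1: a=-1 b=-148/213 c=-72/71 d=947/1704
  seg 2: a=-2 b=817/426 c=659/284 d=-1303/1704
  seg 3: a=5 b=431/213 c=-161/71 d=161/426
S(15/2) = 6239/1136

Δ: Δ0=4/3, Δ1=-1/2, Δ2=7/2, Δ3=-1
row 1: diag=10, rhs=-11; c'=1/5, d'=-11/10
row 2: denom=8−2·1/5=38/5; d'=(24−2·-11/10)/(38/5)=131/38
row 3: denom=8−2·5/19=142/19; d'=(-27−2·131/38)/(142/19)=-322/71
back: M3=-322/71
back: M2=131/38−5/19·-322/71=659/142
back: M1=-11/10−1/5·659/142=-144/71
M: M0=0, M1=-144/71, M2=659/142, M3=-322/71, M4=0
seg 0: a=-5, c=M0/2=0, d=(M1−M0)/(6·3)=-8/71, b=Δ0−h0·(2M0+M1)/6=500/213
seg 1: a=-1, c=M1/2=-72/71, d=(M2−M1)/(6·2)=947/1704, b=Δ1−h1·(2M1+M2)/6=-148/213
seg 2: a=-2, c=M2/2=659/284, d=(M3−M2)/(6·2)=-1303/1704, b=Δ2−h2·(2M2+M3)/6=817/426
seg 3: a=5, c=M3/2=-161/71, d=(M4−M3)/(6·2)=161/426, b=Δ3−h3·(2M3+M4)/6=431/213
t_q=15/2 → seg 3, τ=1/2; S=5+431/213·τ+-161/71·τ²+161/426·τ³=6239/1136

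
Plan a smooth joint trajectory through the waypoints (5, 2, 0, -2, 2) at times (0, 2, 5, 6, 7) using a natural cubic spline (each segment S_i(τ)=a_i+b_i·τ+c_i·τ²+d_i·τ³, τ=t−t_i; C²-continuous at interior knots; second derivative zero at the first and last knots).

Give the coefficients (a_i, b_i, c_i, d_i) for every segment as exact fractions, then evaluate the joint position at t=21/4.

Δ: Δ0=-3/2, Δ1=-2/3, Δ2=-2, Δ3=4
row 1: diag=10, rhs=5; c'=3/10, d'=1/2
row 2: denom=8−3·3/10=71/10; d'=(-8−3·1/2)/(71/10)=-95/71
row 3: denom=4−1·10/71=274/71; d'=(36−1·-95/71)/(274/71)=2651/274
back: M3=2651/274
back: M2=-95/71−10/71·2651/274=-370/137
back: M1=1/2−3/10·-370/137=359/274
M: M0=0, M1=359/274, M2=-370/137, M3=2651/274, M4=0
seg 0: a=5, c=M0/2=0, d=(M1−M0)/(6·2)=359/3288, b=Δ0−h0·(2M0+M1)/6=-796/411
seg 1: a=2, c=M1/2=359/548, d=(M2−M1)/(6·3)=-1099/4932, b=Δ1−h1·(2M1+M2)/6=-515/822
seg 2: a=0, c=M2/2=-185/137, d=(M3−M2)/(6·1)=3391/1644, b=Δ2−h2·(2M2+M3)/6=-4459/1644
seg 3: a=-2, c=M3/2=2651/548, d=(M4−M3)/(6·1)=-2651/1644, b=Δ3−h3·(2M3+M4)/6=637/822
t_q=21/4 → seg 2, τ=1/4; S=0+-4459/1644·τ+-185/137·τ²+3391/1644·τ³=-25611/35072

  seg 0: a=5 b=-796/411 c=0 d=359/3288
  seg 1: a=2 b=-515/822 c=359/548 d=-1099/4932
  seg 2: a=0 b=-4459/1644 c=-185/137 d=3391/1644
  seg 3: a=-2 b=637/822 c=2651/548 d=-2651/1644
S(21/4) = -25611/35072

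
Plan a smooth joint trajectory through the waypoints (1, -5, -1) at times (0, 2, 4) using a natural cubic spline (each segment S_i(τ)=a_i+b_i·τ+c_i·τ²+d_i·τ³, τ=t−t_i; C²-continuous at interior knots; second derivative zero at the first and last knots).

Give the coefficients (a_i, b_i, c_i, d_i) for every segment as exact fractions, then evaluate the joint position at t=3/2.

  seg 0: a=1 b=-17/4 c=0 d=5/16
  seg 1: a=-5 b=-1/2 c=15/8 d=-5/16
S(3/2) = -553/128

Δ: Δ0=-3, Δ1=2
row 1: diag=8, rhs=30; c'=1/4, d'=15/4
back: M1=15/4
M: M0=0, M1=15/4, M2=0
seg 0: a=1, c=M0/2=0, d=(M1−M0)/(6·2)=5/16, b=Δ0−h0·(2M0+M1)/6=-17/4
seg 1: a=-5, c=M1/2=15/8, d=(M2−M1)/(6·2)=-5/16, b=Δ1−h1·(2M1+M2)/6=-1/2
t_q=3/2 → seg 0, τ=3/2; S=1+-17/4·τ+0·τ²+5/16·τ³=-553/128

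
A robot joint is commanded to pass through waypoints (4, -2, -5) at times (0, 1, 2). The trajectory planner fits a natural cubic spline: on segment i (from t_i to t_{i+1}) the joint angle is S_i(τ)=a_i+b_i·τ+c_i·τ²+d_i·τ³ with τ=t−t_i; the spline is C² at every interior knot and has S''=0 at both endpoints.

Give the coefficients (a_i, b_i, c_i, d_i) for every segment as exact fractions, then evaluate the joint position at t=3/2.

Δ: Δ0=-6, Δ1=-3
row 1: diag=4, rhs=18; c'=1/4, d'=9/2
back: M1=9/2
M: M0=0, M1=9/2, M2=0
seg 0: a=4, c=M0/2=0, d=(M1−M0)/(6·1)=3/4, b=Δ0−h0·(2M0+M1)/6=-27/4
seg 1: a=-2, c=M1/2=9/4, d=(M2−M1)/(6·1)=-3/4, b=Δ1−h1·(2M1+M2)/6=-9/2
t_q=3/2 → seg 1, τ=1/2; S=-2+-9/2·τ+9/4·τ²+-3/4·τ³=-121/32

  seg 0: a=4 b=-27/4 c=0 d=3/4
  seg 1: a=-2 b=-9/2 c=9/4 d=-3/4
S(3/2) = -121/32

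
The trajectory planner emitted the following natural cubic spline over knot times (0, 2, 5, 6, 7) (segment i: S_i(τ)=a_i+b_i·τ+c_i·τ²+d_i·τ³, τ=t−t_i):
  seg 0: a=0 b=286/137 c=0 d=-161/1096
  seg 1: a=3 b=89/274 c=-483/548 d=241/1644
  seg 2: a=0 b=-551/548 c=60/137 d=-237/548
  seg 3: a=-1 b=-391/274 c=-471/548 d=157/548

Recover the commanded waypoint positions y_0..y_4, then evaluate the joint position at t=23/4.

y_0 = S_0(0) = a_0 = 0
y_1 = S_1(0) = a_1 = 3
y_2 = S_2(0) = a_2 = 0
y_3 = S_3(0) = a_3 = -1
y_4 = S_3(1) = -3
t_q=23/4 is in segment 2 (τ=3/4); S_2(τ)=-24207/35072

y_0=0 y_1=3 y_2=0 y_3=-1 y_4=-3
S(23/4) = -24207/35072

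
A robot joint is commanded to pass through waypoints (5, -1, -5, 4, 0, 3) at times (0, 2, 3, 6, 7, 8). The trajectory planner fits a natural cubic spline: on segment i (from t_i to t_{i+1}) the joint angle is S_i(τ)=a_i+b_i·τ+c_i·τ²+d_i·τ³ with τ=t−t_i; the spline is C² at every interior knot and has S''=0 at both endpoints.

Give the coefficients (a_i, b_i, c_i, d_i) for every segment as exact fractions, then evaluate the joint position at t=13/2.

  seg 0: a=5 b=-2655/1241 c=0 d=-267/1241
  seg 1: a=-1 b=-5859/1241 c=-1602/1241 d=2497/1241
  seg 2: a=-5 b=-1572/1241 c=5889/1241 d=-4124/3723
  seg 3: a=4 b=-3354/1241 c=-6483/1241 d=4873/1241
  seg 4: a=0 b=-1701/1241 c=8136/1241 d=-2712/1241
S(13/2) = 18203/9928

Δ: Δ0=-3, Δ1=-4, Δ2=3, Δ3=-4, Δ4=3
row 1: diag=6, rhs=-6; c'=1/6, d'=-1
row 2: denom=8−1·1/6=47/6; d'=(42−1·-1)/(47/6)=258/47
row 3: denom=8−3·18/47=322/47; d'=(-42−3·258/47)/(322/47)=-1374/161
row 4: denom=4−1·47/322=1241/322; d'=(42−1·-1374/161)/(1241/322)=16272/1241
back: M4=16272/1241
back: M3=-1374/161−47/322·16272/1241=-12966/1241
back: M2=258/47−18/47·-12966/1241=11778/1241
back: M1=-1−1/6·11778/1241=-3204/1241
M: M0=0, M1=-3204/1241, M2=11778/1241, M3=-12966/1241, M4=16272/1241, M5=0
seg 0: a=5, c=M0/2=0, d=(M1−M0)/(6·2)=-267/1241, b=Δ0−h0·(2M0+M1)/6=-2655/1241
seg 1: a=-1, c=M1/2=-1602/1241, d=(M2−M1)/(6·1)=2497/1241, b=Δ1−h1·(2M1+M2)/6=-5859/1241
seg 2: a=-5, c=M2/2=5889/1241, d=(M3−M2)/(6·3)=-4124/3723, b=Δ2−h2·(2M2+M3)/6=-1572/1241
seg 3: a=4, c=M3/2=-6483/1241, d=(M4−M3)/(6·1)=4873/1241, b=Δ3−h3·(2M3+M4)/6=-3354/1241
seg 4: a=0, c=M4/2=8136/1241, d=(M5−M4)/(6·1)=-2712/1241, b=Δ4−h4·(2M4+M5)/6=-1701/1241
t_q=13/2 → seg 3, τ=1/2; S=4+-3354/1241·τ+-6483/1241·τ²+4873/1241·τ³=18203/9928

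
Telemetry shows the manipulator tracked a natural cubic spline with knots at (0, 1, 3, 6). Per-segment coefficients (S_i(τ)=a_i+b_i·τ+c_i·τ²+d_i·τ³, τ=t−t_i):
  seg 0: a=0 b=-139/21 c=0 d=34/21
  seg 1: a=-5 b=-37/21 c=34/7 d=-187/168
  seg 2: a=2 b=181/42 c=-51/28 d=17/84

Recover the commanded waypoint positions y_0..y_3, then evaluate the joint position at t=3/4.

y_0=0 y_1=-5 y_2=2 y_3=4
S(3/4) = -137/32

y_0 = S_0(0) = a_0 = 0
y_1 = S_1(0) = a_1 = -5
y_2 = S_2(0) = a_2 = 2
y_3 = S_2(3) = 4
t_q=3/4 is in segment 0 (τ=3/4); S_0(τ)=-137/32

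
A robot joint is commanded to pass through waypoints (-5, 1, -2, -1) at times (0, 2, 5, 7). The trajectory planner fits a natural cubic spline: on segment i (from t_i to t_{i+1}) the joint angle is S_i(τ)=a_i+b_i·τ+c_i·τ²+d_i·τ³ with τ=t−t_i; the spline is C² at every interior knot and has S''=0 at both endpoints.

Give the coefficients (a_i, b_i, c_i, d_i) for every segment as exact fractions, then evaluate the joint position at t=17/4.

  seg 0: a=-5 b=362/91 c=0 d=-89/364
  seg 1: a=1 b=95/91 c=-267/182 d=11/42
  seg 2: a=-2 b=-125/182 c=81/91 d=-27/182
S(17/4) = -12751/11648

Δ: Δ0=3, Δ1=-1, Δ2=1/2
row 1: diag=10, rhs=-24; c'=3/10, d'=-12/5
row 2: denom=10−3·3/10=91/10; d'=(9−3·-12/5)/(91/10)=162/91
back: M2=162/91
back: M1=-12/5−3/10·162/91=-267/91
M: M0=0, M1=-267/91, M2=162/91, M3=0
seg 0: a=-5, c=M0/2=0, d=(M1−M0)/(6·2)=-89/364, b=Δ0−h0·(2M0+M1)/6=362/91
seg 1: a=1, c=M1/2=-267/182, d=(M2−M1)/(6·3)=11/42, b=Δ1−h1·(2M1+M2)/6=95/91
seg 2: a=-2, c=M2/2=81/91, d=(M3−M2)/(6·2)=-27/182, b=Δ2−h2·(2M2+M3)/6=-125/182
t_q=17/4 → seg 1, τ=9/4; S=1+95/91·τ+-267/182·τ²+11/42·τ³=-12751/11648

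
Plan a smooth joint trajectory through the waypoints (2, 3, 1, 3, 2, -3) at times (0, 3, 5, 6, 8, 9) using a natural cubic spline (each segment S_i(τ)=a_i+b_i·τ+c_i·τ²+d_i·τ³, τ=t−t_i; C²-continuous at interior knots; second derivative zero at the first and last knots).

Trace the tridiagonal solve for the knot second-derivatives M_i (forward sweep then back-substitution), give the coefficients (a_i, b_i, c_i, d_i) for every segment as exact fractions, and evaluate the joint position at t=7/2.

  seg 0: a=2 b=1450/1299 c=0 d=-113/1299
  seg 1: a=3 b=-1601/1299 c=-339/433 d=584/1299
  seg 2: a=1 b=1339/1299 c=829/433 d=-1228/1299
  seg 3: a=3 b=2629/1299 c=-399/433 d=-1769/10392
  seg 4: a=2 b=-9625/2598 c=-3365/1732 d=3365/5196
S(7/2) = 3887/1732

Δ: Δ0=1/3, Δ1=-1, Δ2=2, Δ3=-1/2, Δ4=-5
row 1: diag=10, rhs=-8; c'=1/5, d'=-4/5
row 2: denom=6−2·1/5=28/5; d'=(18−2·-4/5)/(28/5)=7/2
row 3: denom=6−1·5/28=163/28; d'=(-15−1·7/2)/(163/28)=-518/163
row 4: denom=6−2·56/163=866/163; d'=(-27−2·-518/163)/(866/163)=-3365/866
back: M4=-3365/866
back: M3=-518/163−56/163·-3365/866=-798/433
back: M2=7/2−5/28·-798/433=1658/433
back: M1=-4/5−1/5·1658/433=-678/433
M: M0=0, M1=-678/433, M2=1658/433, M3=-798/433, M4=-3365/866, M5=0
seg 0: a=2, c=M0/2=0, d=(M1−M0)/(6·3)=-113/1299, b=Δ0−h0·(2M0+M1)/6=1450/1299
seg 1: a=3, c=M1/2=-339/433, d=(M2−M1)/(6·2)=584/1299, b=Δ1−h1·(2M1+M2)/6=-1601/1299
seg 2: a=1, c=M2/2=829/433, d=(M3−M2)/(6·1)=-1228/1299, b=Δ2−h2·(2M2+M3)/6=1339/1299
seg 3: a=3, c=M3/2=-399/433, d=(M4−M3)/(6·2)=-1769/10392, b=Δ3−h3·(2M3+M4)/6=2629/1299
seg 4: a=2, c=M4/2=-3365/1732, d=(M5−M4)/(6·1)=3365/5196, b=Δ4−h4·(2M4+M5)/6=-9625/2598
t_q=7/2 → seg 1, τ=1/2; S=3+-1601/1299·τ+-339/433·τ²+584/1299·τ³=3887/1732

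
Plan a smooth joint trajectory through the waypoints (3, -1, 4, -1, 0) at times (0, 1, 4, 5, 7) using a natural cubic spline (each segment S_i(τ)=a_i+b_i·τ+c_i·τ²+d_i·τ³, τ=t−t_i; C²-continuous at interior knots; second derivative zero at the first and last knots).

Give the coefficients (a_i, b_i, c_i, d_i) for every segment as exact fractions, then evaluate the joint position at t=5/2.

Δ: Δ0=-4, Δ1=5/3, Δ2=-5, Δ3=1/2
row 1: diag=8, rhs=34; c'=3/8, d'=17/4
row 2: denom=8−3·3/8=55/8; d'=(-40−3·17/4)/(55/8)=-422/55
row 3: denom=6−1·8/55=322/55; d'=(33−1·-422/55)/(322/55)=2237/322
back: M3=2237/322
back: M2=-422/55−8/55·2237/322=-1398/161
back: M1=17/4−3/8·-1398/161=2417/322
M: M0=0, M1=2417/322, M2=-1398/161, M3=2237/322, M4=0
seg 0: a=3, c=M0/2=0, d=(M1−M0)/(6·1)=2417/1932, b=Δ0−h0·(2M0+M1)/6=-10145/1932
seg 1: a=-1, c=M1/2=2417/644, d=(M2−M1)/(6·3)=-5213/5796, b=Δ1−h1·(2M1+M2)/6=-1447/966
seg 2: a=4, c=M2/2=-699/161, d=(M3−M2)/(6·1)=719/276, b=Δ2−h2·(2M2+M3)/6=-6305/1932
seg 3: a=-1, c=M3/2=2237/644, d=(M4−M3)/(6·2)=-2237/3864, b=Δ3−h3·(2M3+M4)/6=-3991/966
t_q=5/2 → seg 1, τ=3/2; S=-1+-1447/966·τ+2417/644·τ²+-5213/5796·τ³=11139/5152

  seg 0: a=3 b=-10145/1932 c=0 d=2417/1932
  seg 1: a=-1 b=-1447/966 c=2417/644 d=-5213/5796
  seg 2: a=4 b=-6305/1932 c=-699/161 d=719/276
  seg 3: a=-1 b=-3991/966 c=2237/644 d=-2237/3864
S(5/2) = 11139/5152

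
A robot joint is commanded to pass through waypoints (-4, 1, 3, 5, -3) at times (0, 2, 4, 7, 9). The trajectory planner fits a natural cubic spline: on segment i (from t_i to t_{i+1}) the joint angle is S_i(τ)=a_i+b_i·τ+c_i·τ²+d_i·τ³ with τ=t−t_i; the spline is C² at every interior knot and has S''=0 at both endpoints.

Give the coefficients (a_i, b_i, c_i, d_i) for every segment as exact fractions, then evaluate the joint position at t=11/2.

  seg 0: a=-4 b=6107/2064 c=0 d=-947/8256
  seg 1: a=1 b=1633/1032 c=-947/1376 d=1639/8256
  seg 2: a=3 b=2501/2064 c=173/344 d=-157/688
  seg 3: a=5 b=-997/516 c=-1067/688 d=1067/4128
S(11/2) = 28505/5504

Δ: Δ0=5/2, Δ1=1, Δ2=2/3, Δ3=-4
row 1: diag=8, rhs=-9; c'=1/4, d'=-9/8
row 2: denom=10−2·1/4=19/2; d'=(-2−2·-9/8)/(19/2)=1/38
row 3: denom=10−3·6/19=172/19; d'=(-28−3·1/38)/(172/19)=-1067/344
back: M3=-1067/344
back: M2=1/38−6/19·-1067/344=173/172
back: M1=-9/8−1/4·173/172=-947/688
M: M0=0, M1=-947/688, M2=173/172, M3=-1067/344, M4=0
seg 0: a=-4, c=M0/2=0, d=(M1−M0)/(6·2)=-947/8256, b=Δ0−h0·(2M0+M1)/6=6107/2064
seg 1: a=1, c=M1/2=-947/1376, d=(M2−M1)/(6·2)=1639/8256, b=Δ1−h1·(2M1+M2)/6=1633/1032
seg 2: a=3, c=M2/2=173/344, d=(M3−M2)/(6·3)=-157/688, b=Δ2−h2·(2M2+M3)/6=2501/2064
seg 3: a=5, c=M3/2=-1067/688, d=(M4−M3)/(6·2)=1067/4128, b=Δ3−h3·(2M3+M4)/6=-997/516
t_q=11/2 → seg 2, τ=3/2; S=3+2501/2064·τ+173/344·τ²+-157/688·τ³=28505/5504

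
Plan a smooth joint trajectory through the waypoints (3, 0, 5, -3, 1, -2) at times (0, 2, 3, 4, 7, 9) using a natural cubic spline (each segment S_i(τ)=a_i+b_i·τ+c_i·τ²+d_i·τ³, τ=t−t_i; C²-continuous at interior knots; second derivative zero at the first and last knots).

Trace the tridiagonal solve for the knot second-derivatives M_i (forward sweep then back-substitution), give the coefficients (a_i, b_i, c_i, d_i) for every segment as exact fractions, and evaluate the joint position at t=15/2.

  seg 0: a=3 b=-3679/726 c=0 d=1295/1452
  seg 1: a=0 b=4091/726 c=1295/242 d=-2173/363
  seg 2: a=5 b=-107/66 c=-3051/242 d=2261/363
  seg 3: a=-3 b=-5917/726 c=1471/242 d=-353/363
  seg 4: a=1 b=1499/726 c=-647/242 d=647/1452
S(15/2) = 5497/3872

Δ: Δ0=-3/2, Δ1=5, Δ2=-8, Δ3=4/3, Δ4=-3/2
row 1: diag=6, rhs=39; c'=1/6, d'=13/2
row 2: denom=4−1·1/6=23/6; d'=(-78−1·13/2)/(23/6)=-507/23
row 3: denom=8−1·6/23=178/23; d'=(56−1·-507/23)/(178/23)=1795/178
row 4: denom=10−3·69/178=1573/178; d'=(-17−3·1795/178)/(1573/178)=-647/121
back: M4=-647/121
back: M3=1795/178−69/178·-647/121=1471/121
back: M2=-507/23−6/23·1471/121=-3051/121
back: M1=13/2−1/6·-3051/121=1295/121
M: M0=0, M1=1295/121, M2=-3051/121, M3=1471/121, M4=-647/121, M5=0
seg 0: a=3, c=M0/2=0, d=(M1−M0)/(6·2)=1295/1452, b=Δ0−h0·(2M0+M1)/6=-3679/726
seg 1: a=0, c=M1/2=1295/242, d=(M2−M1)/(6·1)=-2173/363, b=Δ1−h1·(2M1+M2)/6=4091/726
seg 2: a=5, c=M2/2=-3051/242, d=(M3−M2)/(6·1)=2261/363, b=Δ2−h2·(2M2+M3)/6=-107/66
seg 3: a=-3, c=M3/2=1471/242, d=(M4−M3)/(6·3)=-353/363, b=Δ3−h3·(2M3+M4)/6=-5917/726
seg 4: a=1, c=M4/2=-647/242, d=(M5−M4)/(6·2)=647/1452, b=Δ4−h4·(2M4+M5)/6=1499/726
t_q=15/2 → seg 4, τ=1/2; S=1+1499/726·τ+-647/242·τ²+647/1452·τ³=5497/3872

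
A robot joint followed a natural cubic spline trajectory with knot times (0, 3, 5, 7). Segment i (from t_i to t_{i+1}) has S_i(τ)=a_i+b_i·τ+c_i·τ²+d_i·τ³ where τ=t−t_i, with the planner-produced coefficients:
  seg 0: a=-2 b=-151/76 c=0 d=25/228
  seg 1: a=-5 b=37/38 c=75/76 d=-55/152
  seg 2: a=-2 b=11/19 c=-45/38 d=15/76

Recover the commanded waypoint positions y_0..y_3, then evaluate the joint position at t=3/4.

y_0 = S_0(0) = a_0 = -2
y_1 = S_1(0) = a_1 = -5
y_2 = S_2(0) = a_2 = -2
y_3 = S_2(2) = -4
t_q=3/4 is in segment 0 (τ=3/4); S_0(τ)=-16751/4864

y_0=-2 y_1=-5 y_2=-2 y_3=-4
S(3/4) = -16751/4864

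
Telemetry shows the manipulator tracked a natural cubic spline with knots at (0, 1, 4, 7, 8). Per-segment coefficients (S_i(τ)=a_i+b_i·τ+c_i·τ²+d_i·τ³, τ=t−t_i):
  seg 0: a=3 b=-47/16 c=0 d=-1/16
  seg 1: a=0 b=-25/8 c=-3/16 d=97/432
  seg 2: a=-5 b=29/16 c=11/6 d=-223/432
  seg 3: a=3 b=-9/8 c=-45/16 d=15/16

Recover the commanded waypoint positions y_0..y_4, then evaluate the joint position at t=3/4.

y_0=3 y_1=0 y_2=-5 y_3=3 y_4=0
S(3/4) = 789/1024

y_0 = S_0(0) = a_0 = 3
y_1 = S_1(0) = a_1 = 0
y_2 = S_2(0) = a_2 = -5
y_3 = S_3(0) = a_3 = 3
y_4 = S_3(1) = 0
t_q=3/4 is in segment 0 (τ=3/4); S_0(τ)=789/1024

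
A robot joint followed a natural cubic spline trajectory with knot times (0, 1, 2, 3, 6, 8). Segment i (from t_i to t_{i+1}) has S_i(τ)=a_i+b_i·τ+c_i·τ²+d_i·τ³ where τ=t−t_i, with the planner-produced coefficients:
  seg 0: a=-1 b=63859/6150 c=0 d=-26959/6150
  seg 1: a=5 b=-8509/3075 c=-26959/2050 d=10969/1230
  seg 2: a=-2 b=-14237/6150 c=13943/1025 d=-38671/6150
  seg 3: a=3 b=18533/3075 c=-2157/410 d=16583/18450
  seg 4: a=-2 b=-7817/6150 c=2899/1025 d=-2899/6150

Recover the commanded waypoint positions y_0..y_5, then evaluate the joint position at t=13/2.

y_0 = S_0(0) = a_0 = -1
y_1 = S_1(0) = a_1 = 5
y_2 = S_2(0) = a_2 = -2
y_3 = S_3(0) = a_3 = 3
y_4 = S_4(0) = a_4 = -2
y_5 = S_4(2) = 3
t_q=13/2 is in segment 4 (τ=1/2); S_4(τ)=-32593/16400

y_0=-1 y_1=5 y_2=-2 y_3=3 y_4=-2 y_5=3
S(13/2) = -32593/16400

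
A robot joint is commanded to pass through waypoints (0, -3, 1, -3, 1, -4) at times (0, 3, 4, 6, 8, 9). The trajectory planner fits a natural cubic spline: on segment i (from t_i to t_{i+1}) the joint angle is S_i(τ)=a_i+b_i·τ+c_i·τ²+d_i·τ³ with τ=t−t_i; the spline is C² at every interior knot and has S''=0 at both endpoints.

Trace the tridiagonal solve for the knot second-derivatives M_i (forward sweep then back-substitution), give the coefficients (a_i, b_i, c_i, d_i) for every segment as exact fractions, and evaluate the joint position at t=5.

  seg 0: a=0 b=-232/67 c=0 d=55/201
  seg 1: a=-3 b=263/67 c=165/67 d=-160/67
  seg 2: a=1 b=113/67 c=-315/67 d=383/268
  seg 3: a=-3 b=2/67 c=519/134 d=-387/268
  seg 4: a=1 b=-121/67 c=-321/67 d=107/67
S(5) = -157/268

Δ: Δ0=-1, Δ1=4, Δ2=-2, Δ3=2, Δ4=-5
row 1: diag=8, rhs=30; c'=1/8, d'=15/4
row 2: denom=6−1·1/8=47/8; d'=(-36−1·15/4)/(47/8)=-318/47
row 3: denom=8−2·16/47=344/47; d'=(24−2·-318/47)/(344/47)=441/86
row 4: denom=6−2·47/172=469/86; d'=(-42−2·441/86)/(469/86)=-642/67
back: M4=-642/67
back: M3=441/86−47/172·-642/67=519/67
back: M2=-318/47−16/47·519/67=-630/67
back: M1=15/4−1/8·-630/67=330/67
M: M0=0, M1=330/67, M2=-630/67, M3=519/67, M4=-642/67, M5=0
seg 0: a=0, c=M0/2=0, d=(M1−M0)/(6·3)=55/201, b=Δ0−h0·(2M0+M1)/6=-232/67
seg 1: a=-3, c=M1/2=165/67, d=(M2−M1)/(6·1)=-160/67, b=Δ1−h1·(2M1+M2)/6=263/67
seg 2: a=1, c=M2/2=-315/67, d=(M3−M2)/(6·2)=383/268, b=Δ2−h2·(2M2+M3)/6=113/67
seg 3: a=-3, c=M3/2=519/134, d=(M4−M3)/(6·2)=-387/268, b=Δ3−h3·(2M3+M4)/6=2/67
seg 4: a=1, c=M4/2=-321/67, d=(M5−M4)/(6·1)=107/67, b=Δ4−h4·(2M4+M5)/6=-121/67
t_q=5 → seg 2, τ=1; S=1+113/67·τ+-315/67·τ²+383/268·τ³=-157/268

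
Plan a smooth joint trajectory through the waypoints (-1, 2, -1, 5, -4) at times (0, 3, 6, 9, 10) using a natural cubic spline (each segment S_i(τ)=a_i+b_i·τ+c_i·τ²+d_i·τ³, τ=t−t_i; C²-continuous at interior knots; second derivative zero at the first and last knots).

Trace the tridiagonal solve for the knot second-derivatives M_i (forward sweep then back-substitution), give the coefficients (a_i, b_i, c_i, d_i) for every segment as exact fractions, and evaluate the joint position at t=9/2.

Δ: Δ0=1, Δ1=-1, Δ2=2, Δ3=-9
row 1: diag=12, rhs=-12; c'=1/4, d'=-1
row 2: denom=12−3·1/4=45/4; d'=(18−3·-1)/(45/4)=28/15
row 3: denom=8−3·4/15=36/5; d'=(-66−3·28/15)/(36/5)=-179/18
back: M3=-179/18
back: M2=28/15−4/15·-179/18=122/27
back: M1=-1−1/4·122/27=-115/54
M: M0=0, M1=-115/54, M2=122/27, M3=-179/18, M4=0
seg 0: a=-1, c=M0/2=0, d=(M1−M0)/(6·3)=-115/972, b=Δ0−h0·(2M0+M1)/6=223/108
seg 1: a=2, c=M1/2=-115/108, d=(M2−M1)/(6·3)=359/972, b=Δ1−h1·(2M1+M2)/6=-61/54
seg 2: a=-1, c=M2/2=61/27, d=(M3−M2)/(6·3)=-781/972, b=Δ2−h2·(2M2+M3)/6=265/108
seg 3: a=5, c=M3/2=-179/36, d=(M4−M3)/(6·1)=179/108, b=Δ3−h3·(2M3+M4)/6=-307/54
t_q=9/2 → seg 1, τ=3/2; S=2+-61/54·τ+-115/108·τ²+359/972·τ³=-27/32

  seg 0: a=-1 b=223/108 c=0 d=-115/972
  seg 1: a=2 b=-61/54 c=-115/108 d=359/972
  seg 2: a=-1 b=265/108 c=61/27 d=-781/972
  seg 3: a=5 b=-307/54 c=-179/36 d=179/108
S(9/2) = -27/32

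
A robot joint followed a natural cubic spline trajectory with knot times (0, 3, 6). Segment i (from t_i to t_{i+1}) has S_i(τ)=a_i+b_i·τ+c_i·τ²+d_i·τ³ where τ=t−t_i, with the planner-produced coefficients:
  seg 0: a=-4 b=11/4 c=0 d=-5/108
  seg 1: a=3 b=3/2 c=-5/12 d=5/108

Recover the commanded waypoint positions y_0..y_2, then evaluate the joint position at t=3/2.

y_0 = S_0(0) = a_0 = -4
y_1 = S_1(0) = a_1 = 3
y_2 = S_1(3) = 5
t_q=3/2 is in segment 0 (τ=3/2); S_0(τ)=-1/32

y_0=-4 y_1=3 y_2=5
S(3/2) = -1/32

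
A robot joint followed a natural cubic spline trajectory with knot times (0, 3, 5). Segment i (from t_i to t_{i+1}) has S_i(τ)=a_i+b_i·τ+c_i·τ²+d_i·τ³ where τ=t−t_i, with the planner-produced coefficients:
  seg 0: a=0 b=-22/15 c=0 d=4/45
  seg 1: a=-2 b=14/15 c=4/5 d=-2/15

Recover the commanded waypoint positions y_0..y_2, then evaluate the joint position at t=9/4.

y_0=0 y_1=-2 y_2=2
S(9/4) = -183/80

y_0 = S_0(0) = a_0 = 0
y_1 = S_1(0) = a_1 = -2
y_2 = S_1(2) = 2
t_q=9/4 is in segment 0 (τ=9/4); S_0(τ)=-183/80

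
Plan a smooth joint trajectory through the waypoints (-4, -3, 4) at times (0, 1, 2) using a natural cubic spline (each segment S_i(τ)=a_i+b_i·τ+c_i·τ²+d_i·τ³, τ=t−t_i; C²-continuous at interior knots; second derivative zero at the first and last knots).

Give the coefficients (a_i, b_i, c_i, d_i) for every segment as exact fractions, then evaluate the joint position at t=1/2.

  seg 0: a=-4 b=-1/2 c=0 d=3/2
  seg 1: a=-3 b=4 c=9/2 d=-3/2
S(1/2) = -65/16

Δ: Δ0=1, Δ1=7
row 1: diag=4, rhs=36; c'=1/4, d'=9
back: M1=9
M: M0=0, M1=9, M2=0
seg 0: a=-4, c=M0/2=0, d=(M1−M0)/(6·1)=3/2, b=Δ0−h0·(2M0+M1)/6=-1/2
seg 1: a=-3, c=M1/2=9/2, d=(M2−M1)/(6·1)=-3/2, b=Δ1−h1·(2M1+M2)/6=4
t_q=1/2 → seg 0, τ=1/2; S=-4+-1/2·τ+0·τ²+3/2·τ³=-65/16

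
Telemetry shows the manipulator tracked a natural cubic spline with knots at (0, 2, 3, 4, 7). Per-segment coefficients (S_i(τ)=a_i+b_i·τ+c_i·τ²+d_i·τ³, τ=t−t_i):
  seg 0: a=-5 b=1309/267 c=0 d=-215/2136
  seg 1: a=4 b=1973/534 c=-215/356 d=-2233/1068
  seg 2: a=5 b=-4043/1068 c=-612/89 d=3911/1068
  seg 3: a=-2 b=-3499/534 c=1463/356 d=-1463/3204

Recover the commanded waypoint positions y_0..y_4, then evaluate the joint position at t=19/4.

y_0=-5 y_1=4 y_2=5 y_3=-2 y_4=3
S(19/4) = -109257/22784

y_0 = S_0(0) = a_0 = -5
y_1 = S_1(0) = a_1 = 4
y_2 = S_2(0) = a_2 = 5
y_3 = S_3(0) = a_3 = -2
y_4 = S_3(3) = 3
t_q=19/4 is in segment 3 (τ=3/4); S_3(τ)=-109257/22784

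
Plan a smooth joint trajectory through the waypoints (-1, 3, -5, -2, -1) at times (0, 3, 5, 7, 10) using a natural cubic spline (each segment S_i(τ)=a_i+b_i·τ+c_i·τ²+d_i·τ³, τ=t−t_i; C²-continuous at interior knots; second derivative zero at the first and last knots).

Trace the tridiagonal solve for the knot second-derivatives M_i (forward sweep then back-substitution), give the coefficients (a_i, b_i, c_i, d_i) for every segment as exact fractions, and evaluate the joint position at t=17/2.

Δ: Δ0=4/3, Δ1=-4, Δ2=3/2, Δ3=1/3
row 1: diag=10, rhs=-32; c'=1/5, d'=-16/5
row 2: denom=8−2·1/5=38/5; d'=(33−2·-16/5)/(38/5)=197/38
row 3: denom=10−2·5/19=180/19; d'=(-7−2·197/38)/(180/19)=-11/6
back: M3=-11/6
back: M2=197/38−5/19·-11/6=17/3
back: M1=-16/5−1/5·17/3=-13/3
M: M0=0, M1=-13/3, M2=17/3, M3=-11/6, M4=0
seg 0: a=-1, c=M0/2=0, d=(M1−M0)/(6·3)=-13/54, b=Δ0−h0·(2M0+M1)/6=7/2
seg 1: a=3, c=M1/2=-13/6, d=(M2−M1)/(6·2)=5/6, b=Δ1−h1·(2M1+M2)/6=-3
seg 2: a=-5, c=M2/2=17/6, d=(M3−M2)/(6·2)=-5/8, b=Δ2−h2·(2M2+M3)/6=-5/3
seg 3: a=-2, c=M3/2=-11/12, d=(M4−M3)/(6·3)=11/108, b=Δ3−h3·(2M3+M4)/6=13/6
t_q=17/2 → seg 3, τ=3/2; S=-2+13/6·τ+-11/12·τ²+11/108·τ³=-15/32

  seg 0: a=-1 b=7/2 c=0 d=-13/54
  seg 1: a=3 b=-3 c=-13/6 d=5/6
  seg 2: a=-5 b=-5/3 c=17/6 d=-5/8
  seg 3: a=-2 b=13/6 c=-11/12 d=11/108
S(17/2) = -15/32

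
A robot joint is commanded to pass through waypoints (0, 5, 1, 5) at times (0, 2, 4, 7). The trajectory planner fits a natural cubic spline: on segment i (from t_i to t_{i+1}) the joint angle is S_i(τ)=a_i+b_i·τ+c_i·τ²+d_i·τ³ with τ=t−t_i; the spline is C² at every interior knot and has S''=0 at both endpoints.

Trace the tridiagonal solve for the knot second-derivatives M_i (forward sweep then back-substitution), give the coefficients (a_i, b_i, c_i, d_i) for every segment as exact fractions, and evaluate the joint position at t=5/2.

  seg 0: a=0 b=220/57 c=0 d=-155/456
  seg 1: a=5 b=-25/114 c=-155/76 d=131/228
  seg 2: a=1 b=-169/114 c=107/76 d=-107/684
S(5/2) = 2707/608

Δ: Δ0=5/2, Δ1=-2, Δ2=4/3
row 1: diag=8, rhs=-27; c'=1/4, d'=-27/8
row 2: denom=10−2·1/4=19/2; d'=(20−2·-27/8)/(19/2)=107/38
back: M2=107/38
back: M1=-27/8−1/4·107/38=-155/38
M: M0=0, M1=-155/38, M2=107/38, M3=0
seg 0: a=0, c=M0/2=0, d=(M1−M0)/(6·2)=-155/456, b=Δ0−h0·(2M0+M1)/6=220/57
seg 1: a=5, c=M1/2=-155/76, d=(M2−M1)/(6·2)=131/228, b=Δ1−h1·(2M1+M2)/6=-25/114
seg 2: a=1, c=M2/2=107/76, d=(M3−M2)/(6·3)=-107/684, b=Δ2−h2·(2M2+M3)/6=-169/114
t_q=5/2 → seg 1, τ=1/2; S=5+-25/114·τ+-155/76·τ²+131/228·τ³=2707/608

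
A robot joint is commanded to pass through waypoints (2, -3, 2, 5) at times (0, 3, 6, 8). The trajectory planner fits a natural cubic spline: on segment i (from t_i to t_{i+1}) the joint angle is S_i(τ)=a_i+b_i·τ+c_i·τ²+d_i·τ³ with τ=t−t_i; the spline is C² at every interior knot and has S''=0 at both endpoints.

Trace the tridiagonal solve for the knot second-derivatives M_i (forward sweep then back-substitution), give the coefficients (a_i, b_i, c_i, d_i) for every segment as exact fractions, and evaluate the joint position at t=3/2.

  seg 0: a=2 b=-191/74 c=0 d=203/1998
  seg 1: a=-3 b=6/37 c=203/222 d=-275/1998
  seg 2: a=2 b=143/74 c=-12/37 d=2/37
S(3/2) = -905/592

Δ: Δ0=-5/3, Δ1=5/3, Δ2=3/2
row 1: diag=12, rhs=20; c'=1/4, d'=5/3
row 2: denom=10−3·1/4=37/4; d'=(-1−3·5/3)/(37/4)=-24/37
back: M2=-24/37
back: M1=5/3−1/4·-24/37=203/111
M: M0=0, M1=203/111, M2=-24/37, M3=0
seg 0: a=2, c=M0/2=0, d=(M1−M0)/(6·3)=203/1998, b=Δ0−h0·(2M0+M1)/6=-191/74
seg 1: a=-3, c=M1/2=203/222, d=(M2−M1)/(6·3)=-275/1998, b=Δ1−h1·(2M1+M2)/6=6/37
seg 2: a=2, c=M2/2=-12/37, d=(M3−M2)/(6·2)=2/37, b=Δ2−h2·(2M2+M3)/6=143/74
t_q=3/2 → seg 0, τ=3/2; S=2+-191/74·τ+0·τ²+203/1998·τ³=-905/592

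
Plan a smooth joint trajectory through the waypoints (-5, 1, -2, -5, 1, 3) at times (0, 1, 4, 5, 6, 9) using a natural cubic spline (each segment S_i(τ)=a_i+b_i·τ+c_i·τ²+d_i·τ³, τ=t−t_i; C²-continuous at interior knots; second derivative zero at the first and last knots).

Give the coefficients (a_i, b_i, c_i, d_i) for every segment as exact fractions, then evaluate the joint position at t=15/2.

  seg 0: a=-5 b=11108/1641 c=0 d=-1262/1641
  seg 1: a=1 b=7322/1641 c=-1262/547 d=2395/14769
  seg 2: a=-2 b=-8209/1641 c=-1391/1641 d=1559/547
  seg 3: a=-5 b=3040/1641 c=12640/1641 d=-5834/1641
  seg 4: a=1 b=3606/547 c=-4862/1641 d=4862/14769
S(15/2) = 11669/2188

Δ: Δ0=6, Δ1=-1, Δ2=-3, Δ3=6, Δ4=2/3
row 1: diag=8, rhs=-42; c'=3/8, d'=-21/4
row 2: denom=8−3·3/8=55/8; d'=(-12−3·-21/4)/(55/8)=6/11
row 3: denom=4−1·8/55=212/55; d'=(54−1·6/11)/(212/55)=735/53
row 4: denom=8−1·55/212=1641/212; d'=(-32−1·735/53)/(1641/212)=-9724/1641
back: M4=-9724/1641
back: M3=735/53−55/212·-9724/1641=25280/1641
back: M2=6/11−8/55·25280/1641=-2782/1641
back: M1=-21/4−3/8·-2782/1641=-2524/547
M: M0=0, M1=-2524/547, M2=-2782/1641, M3=25280/1641, M4=-9724/1641, M5=0
seg 0: a=-5, c=M0/2=0, d=(M1−M0)/(6·1)=-1262/1641, b=Δ0−h0·(2M0+M1)/6=11108/1641
seg 1: a=1, c=M1/2=-1262/547, d=(M2−M1)/(6·3)=2395/14769, b=Δ1−h1·(2M1+M2)/6=7322/1641
seg 2: a=-2, c=M2/2=-1391/1641, d=(M3−M2)/(6·1)=1559/547, b=Δ2−h2·(2M2+M3)/6=-8209/1641
seg 3: a=-5, c=M3/2=12640/1641, d=(M4−M3)/(6·1)=-5834/1641, b=Δ3−h3·(2M3+M4)/6=3040/1641
seg 4: a=1, c=M4/2=-4862/1641, d=(M5−M4)/(6·3)=4862/14769, b=Δ4−h4·(2M4+M5)/6=3606/547
t_q=15/2 → seg 4, τ=3/2; S=1+3606/547·τ+-4862/1641·τ²+4862/14769·τ³=11669/2188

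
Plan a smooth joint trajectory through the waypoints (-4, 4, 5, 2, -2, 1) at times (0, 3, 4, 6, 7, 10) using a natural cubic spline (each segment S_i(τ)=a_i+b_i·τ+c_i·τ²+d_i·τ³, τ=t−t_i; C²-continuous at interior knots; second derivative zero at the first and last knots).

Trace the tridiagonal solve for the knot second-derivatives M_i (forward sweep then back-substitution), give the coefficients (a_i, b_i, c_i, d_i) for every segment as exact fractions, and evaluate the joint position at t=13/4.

  seg 0: a=-4 b=12511/3906 c=0 d=-2095/35154
  seg 1: a=4 b=3113/1953 c=-2095/3906 d=-25/434
  seg 2: a=5 b=1361/3906 c=-1385/1953 d=-10/93
  seg 3: a=2 b=-14759/3906 c=-2645/1953 d=1475/1302
  seg 4: a=-2 b=-6032/1953 c=7985/3906 d=-7985/35154
S(13/4) = 363649/83328

Δ: Δ0=8/3, Δ1=1, Δ2=-3/2, Δ3=-4, Δ4=1
row 1: diag=8, rhs=-10; c'=1/8, d'=-5/4
row 2: denom=6−1·1/8=47/8; d'=(-15−1·-5/4)/(47/8)=-110/47
row 3: denom=6−2·16/47=250/47; d'=(-15−2·-110/47)/(250/47)=-97/50
row 4: denom=8−1·47/250=1953/250; d'=(30−1·-97/50)/(1953/250)=7985/1953
back: M4=7985/1953
back: M3=-97/50−47/250·7985/1953=-5290/1953
back: M2=-110/47−16/47·-5290/1953=-2770/1953
back: M1=-5/4−1/8·-2770/1953=-2095/1953
M: M0=0, M1=-2095/1953, M2=-2770/1953, M3=-5290/1953, M4=7985/1953, M5=0
seg 0: a=-4, c=M0/2=0, d=(M1−M0)/(6·3)=-2095/35154, b=Δ0−h0·(2M0+M1)/6=12511/3906
seg 1: a=4, c=M1/2=-2095/3906, d=(M2−M1)/(6·1)=-25/434, b=Δ1−h1·(2M1+M2)/6=3113/1953
seg 2: a=5, c=M2/2=-1385/1953, d=(M3−M2)/(6·2)=-10/93, b=Δ2−h2·(2M2+M3)/6=1361/3906
seg 3: a=2, c=M3/2=-2645/1953, d=(M4−M3)/(6·1)=1475/1302, b=Δ3−h3·(2M3+M4)/6=-14759/3906
seg 4: a=-2, c=M4/2=7985/3906, d=(M5−M4)/(6·3)=-7985/35154, b=Δ4−h4·(2M4+M5)/6=-6032/1953
t_q=13/4 → seg 1, τ=1/4; S=4+3113/1953·τ+-2095/3906·τ²+-25/434·τ³=363649/83328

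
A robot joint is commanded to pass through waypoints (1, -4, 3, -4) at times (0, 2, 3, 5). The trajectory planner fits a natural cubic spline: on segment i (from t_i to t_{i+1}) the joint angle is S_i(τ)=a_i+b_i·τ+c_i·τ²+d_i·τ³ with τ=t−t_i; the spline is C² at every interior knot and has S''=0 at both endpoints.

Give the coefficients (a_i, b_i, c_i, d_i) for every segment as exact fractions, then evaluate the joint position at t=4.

  seg 0: a=1 b=-89/14 c=0 d=27/28
  seg 1: a=-4 b=73/14 c=81/14 d=-4
  seg 2: a=3 b=67/14 c=-87/14 d=29/28
S(4) = 73/28

Δ: Δ0=-5/2, Δ1=7, Δ2=-7/2
row 1: diag=6, rhs=57; c'=1/6, d'=19/2
row 2: denom=6−1·1/6=35/6; d'=(-63−1·19/2)/(35/6)=-87/7
back: M2=-87/7
back: M1=19/2−1/6·-87/7=81/7
M: M0=0, M1=81/7, M2=-87/7, M3=0
seg 0: a=1, c=M0/2=0, d=(M1−M0)/(6·2)=27/28, b=Δ0−h0·(2M0+M1)/6=-89/14
seg 1: a=-4, c=M1/2=81/14, d=(M2−M1)/(6·1)=-4, b=Δ1−h1·(2M1+M2)/6=73/14
seg 2: a=3, c=M2/2=-87/14, d=(M3−M2)/(6·2)=29/28, b=Δ2−h2·(2M2+M3)/6=67/14
t_q=4 → seg 2, τ=1; S=3+67/14·τ+-87/14·τ²+29/28·τ³=73/28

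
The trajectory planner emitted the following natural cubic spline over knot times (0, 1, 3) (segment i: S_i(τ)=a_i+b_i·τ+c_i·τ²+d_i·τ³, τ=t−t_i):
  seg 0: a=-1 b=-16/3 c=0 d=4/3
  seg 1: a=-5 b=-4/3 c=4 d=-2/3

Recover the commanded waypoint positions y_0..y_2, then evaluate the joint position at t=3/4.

y_0 = S_0(0) = a_0 = -1
y_1 = S_1(0) = a_1 = -5
y_2 = S_1(2) = 3
t_q=3/4 is in segment 0 (τ=3/4); S_0(τ)=-71/16

y_0=-1 y_1=-5 y_2=3
S(3/4) = -71/16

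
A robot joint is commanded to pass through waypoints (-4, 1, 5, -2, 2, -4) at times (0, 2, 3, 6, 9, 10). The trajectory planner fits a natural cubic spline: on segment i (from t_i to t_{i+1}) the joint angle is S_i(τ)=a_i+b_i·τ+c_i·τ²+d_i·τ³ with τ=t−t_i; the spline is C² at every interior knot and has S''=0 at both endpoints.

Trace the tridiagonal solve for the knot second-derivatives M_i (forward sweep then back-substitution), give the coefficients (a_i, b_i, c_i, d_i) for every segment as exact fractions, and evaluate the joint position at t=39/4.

  seg 0: a=-4 b=3907/2438 c=0 d=547/2438
  seg 1: a=1 b=10471/2438 c=1641/1219 d=-4001/2438
  seg 2: a=5 b=2516/1219 c=-8721/2438 d=46327/65826
  seg 3: a=-2 b=-967/2438 c=10082/3657 d=-47839/65826
  seg 4: a=2 b=-4239/1219 c=-9225/2438 d=3075/2438
S(39/4) = -343955/156032

Δ: Δ0=5/2, Δ1=4, Δ2=-7/3, Δ3=4/3, Δ4=-6
row 1: diag=6, rhs=9; c'=1/6, d'=3/2
row 2: denom=8−1·1/6=47/6; d'=(-38−1·3/2)/(47/6)=-237/47
row 3: denom=12−3·18/47=510/47; d'=(22−3·-237/47)/(510/47)=349/102
row 4: denom=8−3·47/170=1219/170; d'=(-44−3·349/102)/(1219/170)=-9225/1219
back: M4=-9225/1219
back: M3=349/102−47/170·-9225/1219=20164/3657
back: M2=-237/47−18/47·20164/3657=-8721/1219
back: M1=3/2−1/6·-8721/1219=3282/1219
M: M0=0, M1=3282/1219, M2=-8721/1219, M3=20164/3657, M4=-9225/1219, M5=0
seg 0: a=-4, c=M0/2=0, d=(M1−M0)/(6·2)=547/2438, b=Δ0−h0·(2M0+M1)/6=3907/2438
seg 1: a=1, c=M1/2=1641/1219, d=(M2−M1)/(6·1)=-4001/2438, b=Δ1−h1·(2M1+M2)/6=10471/2438
seg 2: a=5, c=M2/2=-8721/2438, d=(M3−M2)/(6·3)=46327/65826, b=Δ2−h2·(2M2+M3)/6=2516/1219
seg 3: a=-2, c=M3/2=10082/3657, d=(M4−M3)/(6·3)=-47839/65826, b=Δ3−h3·(2M3+M4)/6=-967/2438
seg 4: a=2, c=M4/2=-9225/2438, d=(M5−M4)/(6·1)=3075/2438, b=Δ4−h4·(2M4+M5)/6=-4239/1219
t_q=39/4 → seg 4, τ=3/4; S=2+-4239/1219·τ+-9225/2438·τ²+3075/2438·τ³=-343955/156032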